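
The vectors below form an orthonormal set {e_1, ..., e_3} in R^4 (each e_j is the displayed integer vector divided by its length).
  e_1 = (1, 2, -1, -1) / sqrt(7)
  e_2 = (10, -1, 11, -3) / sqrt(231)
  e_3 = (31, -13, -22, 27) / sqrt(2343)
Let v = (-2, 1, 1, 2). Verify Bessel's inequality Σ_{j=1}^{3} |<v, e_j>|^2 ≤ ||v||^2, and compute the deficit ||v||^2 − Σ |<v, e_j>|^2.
Σ |<v, e_j>|^2 = 226/71; ||v||^2 = 10; deficit = 484/71

Write each e_j = u_j / sqrt(<u_j, u_j>) where u_j is the displayed integer vector. Then <v, e_j> = <v, u_j> / sqrt(<u_j, u_j>), so |<v, e_j>|^2 = <v, u_j>^2 / <u_j, u_j>.
Coefficients: <v, e_1> = -3/sqrt(7), <v, e_2> = -16/sqrt(231), <v, e_3> = -43/sqrt(2343).
Square and sum: Σ |<v, e_j>|^2 = 226/71.
Compute ||v||^2 = v·v = 10.
Deficit = 10 − 226/71 = 484/71 ≥ 0, confirming Bessel's inequality. (The deficit equals ||v − Σ <v,e_j> e_j||^2, the squared distance from v to span{e_j}.)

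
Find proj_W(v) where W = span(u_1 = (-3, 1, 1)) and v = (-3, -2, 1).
proj_W(v) = (-24/11, 8/11, 8/11)

Set up U = [u_1 | ... | u_1] ∈ R^(3×1). The projector onto W = col(U) is P = U (U^T U)^(-1) U^T.
Compute U^T U =
  [11],
and U^T v = (8).
Solve U^T U · c = U^T v for the coefficients: c = (8/11). The projection is proj_W(v) = U c.
Check: (v - proj_W(v)) · u_1 = 0  (should be 0).
Result: proj_W(v) = (-24/11, 8/11, 8/11).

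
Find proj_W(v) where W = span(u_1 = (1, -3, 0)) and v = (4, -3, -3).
proj_W(v) = (13/10, -39/10, 0)

Set up U = [u_1 | ... | u_1] ∈ R^(3×1). The projector onto W = col(U) is P = U (U^T U)^(-1) U^T.
Compute U^T U =
  [10],
and U^T v = (13).
Solve U^T U · c = U^T v for the coefficients: c = (13/10). The projection is proj_W(v) = U c.
Check: (v - proj_W(v)) · u_1 = 0  (should be 0).
Result: proj_W(v) = (13/10, -39/10, 0).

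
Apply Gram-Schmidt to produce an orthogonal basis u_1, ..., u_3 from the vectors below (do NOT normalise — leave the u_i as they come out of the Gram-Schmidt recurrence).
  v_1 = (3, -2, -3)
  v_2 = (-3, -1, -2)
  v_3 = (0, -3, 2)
Orthogonal basis:
  u_1 = (3, -2, -3)
  u_2 = (-63/22, -12/11, -47/22)
  u_3 = (-63/307, -945/307, 567/307)

Apply the Gram-Schmidt recurrence
  u_1 = v_1
  u_i = v_i − Σ_{j<i} ((v_i · u_j) / (u_j · u_j)) · u_j.

Step by step this gives:
  u_1 = (3, -2, -3)
  u_2 = (-63/22, -12/11, -47/22)
  u_3 = (-63/307, -945/307, 567/307)

Orthogonality check:
  u_2 · u_1 = 0 (should be 0)
  u_3 · u_1 = 0 (should be 0)
  u_3 · u_2 = 0 (should be 0)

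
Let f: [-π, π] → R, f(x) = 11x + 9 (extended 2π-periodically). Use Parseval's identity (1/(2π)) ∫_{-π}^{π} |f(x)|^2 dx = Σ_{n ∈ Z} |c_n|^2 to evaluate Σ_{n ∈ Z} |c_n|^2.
Σ |c_n|^2 = 121π^2/3 + 81

Expand and integrate term by term over [-π, π]:
  ∫ (11x)^2 dx = 121·(2π^3/3); ∫ 2·11·(9)·x dx = 0 (odd integrand); ∫ 9^2 dx = 81·2π.
So (1/(2π)) ∫_{-π}^{π} (11x + 9)^2 dx = 121π^2/3 + 81 = 121π^2/3 + 81.
Parseval ⇒ Σ |c_n|^2 = 121π^2/3 + 81.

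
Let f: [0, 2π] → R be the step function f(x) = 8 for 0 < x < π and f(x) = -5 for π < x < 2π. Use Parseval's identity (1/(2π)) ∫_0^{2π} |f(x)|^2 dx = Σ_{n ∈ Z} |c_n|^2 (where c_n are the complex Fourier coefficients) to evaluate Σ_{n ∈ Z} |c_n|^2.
Σ |c_n|^2 = 89/2

Parseval equates the L^2 energy of f (normalised by 1/(2π)) with the ℓ^2 sum of its Fourier coefficients: (1/(2π)) ∫_0^{2π} |f|^2 = Σ |c_n|^2.
Compute the left side: (1/(2π)) [∫_0^π 8^2 dx + ∫_π^{2π} (-5)^2 dx] = (1/(2π)) · (64π + 25π) = (64 + 25)/2 = 89/2.
So Σ_{n ∈ Z} |c_n|^2 = 89/2.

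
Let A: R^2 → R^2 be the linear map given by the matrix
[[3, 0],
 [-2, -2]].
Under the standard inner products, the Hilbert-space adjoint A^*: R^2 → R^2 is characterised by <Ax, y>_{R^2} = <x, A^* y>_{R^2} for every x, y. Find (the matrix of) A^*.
A^* = A^T =
[[3, -2],
 [0, -2]]

For real matrices with standard dot products, the defining identity <Ax, y> = <x, A^* y> gives (Ax)^T y = x^T (A^*) y, i.e. x^T A^T y = x^T (A^*) y. Since this holds for all x, y, we must have A^* = A^T. Therefore
A^* =
[[3, -2],
 [0, -2]].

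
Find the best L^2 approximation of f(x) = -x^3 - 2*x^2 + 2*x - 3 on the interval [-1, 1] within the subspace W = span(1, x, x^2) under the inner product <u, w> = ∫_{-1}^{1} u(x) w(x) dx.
g(x) = -2*x^2 + 7*x/5 - 3

The best approximation g ∈ W is the orthogonal projection of f onto W. Writing g = a_0 + a_1 x + a_2 x^2, the coefficients solve the normal equations G · a = b where
  G_{ij} = <φ_i, φ_j> and b_i = <f, φ_i>, with φ_0 = 1, φ_1 = x, φ_2 = x^2.
G =
  [2, 0, 2/3]
  [0, 2/3, 0]
  [2/3, 0, 2/5],
b = (-22/3, 14/15, -14/5).
Solving gives a_0 = -3, a_1 = 7/5, a_2 = -2, so
  g(x) = -2*x^2 + 7*x/5 - 3.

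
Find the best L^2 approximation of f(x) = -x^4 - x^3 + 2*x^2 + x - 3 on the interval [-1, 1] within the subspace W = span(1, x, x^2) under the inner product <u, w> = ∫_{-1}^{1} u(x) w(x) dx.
g(x) = 8*x^2/7 + 2*x/5 - 102/35

The best approximation g ∈ W is the orthogonal projection of f onto W. Writing g = a_0 + a_1 x + a_2 x^2, the coefficients solve the normal equations G · a = b where
  G_{ij} = <φ_i, φ_j> and b_i = <f, φ_i>, with φ_0 = 1, φ_1 = x, φ_2 = x^2.
G =
  [2, 0, 2/3]
  [0, 2/3, 0]
  [2/3, 0, 2/5],
b = (-76/15, 4/15, -52/35).
Solving gives a_0 = -102/35, a_1 = 2/5, a_2 = 8/7, so
  g(x) = 8*x^2/7 + 2*x/5 - 102/35.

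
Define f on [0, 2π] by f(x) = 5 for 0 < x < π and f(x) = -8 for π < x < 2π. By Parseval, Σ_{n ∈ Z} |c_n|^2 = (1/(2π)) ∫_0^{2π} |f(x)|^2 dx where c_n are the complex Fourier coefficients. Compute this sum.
Σ |c_n|^2 = 89/2

Parseval equates the L^2 energy of f (normalised by 1/(2π)) with the ℓ^2 sum of its Fourier coefficients: (1/(2π)) ∫_0^{2π} |f|^2 = Σ |c_n|^2.
Compute the left side: (1/(2π)) [∫_0^π 5^2 dx + ∫_π^{2π} (-8)^2 dx] = (1/(2π)) · (25π + 64π) = (25 + 64)/2 = 89/2.
So Σ_{n ∈ Z} |c_n|^2 = 89/2.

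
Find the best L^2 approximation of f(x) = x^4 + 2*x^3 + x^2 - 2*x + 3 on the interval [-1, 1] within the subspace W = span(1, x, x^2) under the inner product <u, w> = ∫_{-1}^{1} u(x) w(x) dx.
g(x) = 13*x^2/7 - 4*x/5 + 102/35

The best approximation g ∈ W is the orthogonal projection of f onto W. Writing g = a_0 + a_1 x + a_2 x^2, the coefficients solve the normal equations G · a = b where
  G_{ij} = <φ_i, φ_j> and b_i = <f, φ_i>, with φ_0 = 1, φ_1 = x, φ_2 = x^2.
G =
  [2, 0, 2/3]
  [0, 2/3, 0]
  [2/3, 0, 2/5],
b = (106/15, -8/15, 94/35).
Solving gives a_0 = 102/35, a_1 = -4/5, a_2 = 13/7, so
  g(x) = 13*x^2/7 - 4*x/5 + 102/35.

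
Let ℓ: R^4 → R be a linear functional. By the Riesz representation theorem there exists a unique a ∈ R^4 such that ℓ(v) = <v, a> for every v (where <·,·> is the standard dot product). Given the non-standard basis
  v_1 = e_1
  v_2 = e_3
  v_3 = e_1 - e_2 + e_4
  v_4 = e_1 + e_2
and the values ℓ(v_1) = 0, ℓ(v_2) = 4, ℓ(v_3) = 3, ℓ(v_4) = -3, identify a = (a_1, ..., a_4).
a = (0, -3, 4, 0)

Write a = (a_1, ..., a_4) in the standard basis. For each basis vector v_i, ℓ(v_i) = <v_i, a> is a linear equation in the a_j's. Collect the n equations into a matrix system V a = ℓ, where row i of V is v_i (expressed in the standard basis). Since V is invertible (lower-triangular with 1s on the diagonal, up to permutation), solve by back-substitution:
  V =
[[1, 0, 0, 0],
 [0, 0, 1, 0],
 [1, -1, 0, 1],
 [1, 1, 0, 0]]
  V a = (0, 4, 3, -3)
Solving gives a = (0, -3, 4, 0).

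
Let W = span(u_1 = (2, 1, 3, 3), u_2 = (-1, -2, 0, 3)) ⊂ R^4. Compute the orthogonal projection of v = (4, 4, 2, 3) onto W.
proj_W(v) = (10/3, 89/33, 131/33, 21/11)

Set up U = [u_1 | ... | u_2] ∈ R^(4×2). The projector onto W = col(U) is P = U (U^T U)^(-1) U^T.
Compute U^T U =
  [23, 5]
  [5, 14],
and U^T v = (27, -3).
Solve U^T U · c = U^T v for the coefficients: c = (131/99, -68/99). The projection is proj_W(v) = U c.
Check: (v - proj_W(v)) · u_1 = 0  (should be 0).
Check: (v - proj_W(v)) · u_2 = 0  (should be 0).
Result: proj_W(v) = (10/3, 89/33, 131/33, 21/11).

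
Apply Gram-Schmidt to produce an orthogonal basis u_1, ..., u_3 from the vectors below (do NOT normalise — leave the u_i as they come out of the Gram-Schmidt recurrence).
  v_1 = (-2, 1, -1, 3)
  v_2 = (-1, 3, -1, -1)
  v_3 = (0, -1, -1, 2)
Orthogonal basis:
  u_1 = (-2, 1, -1, 3)
  u_2 = (-3/5, 14/5, -4/5, -8/5)
  u_3 = (10/19, -7/57, -55/57, 4/57)

Apply the Gram-Schmidt recurrence
  u_1 = v_1
  u_i = v_i − Σ_{j<i} ((v_i · u_j) / (u_j · u_j)) · u_j.

Step by step this gives:
  u_1 = (-2, 1, -1, 3)
  u_2 = (-3/5, 14/5, -4/5, -8/5)
  u_3 = (10/19, -7/57, -55/57, 4/57)

Orthogonality check:
  u_2 · u_1 = 0 (should be 0)
  u_3 · u_1 = 0 (should be 0)
  u_3 · u_2 = 0 (should be 0)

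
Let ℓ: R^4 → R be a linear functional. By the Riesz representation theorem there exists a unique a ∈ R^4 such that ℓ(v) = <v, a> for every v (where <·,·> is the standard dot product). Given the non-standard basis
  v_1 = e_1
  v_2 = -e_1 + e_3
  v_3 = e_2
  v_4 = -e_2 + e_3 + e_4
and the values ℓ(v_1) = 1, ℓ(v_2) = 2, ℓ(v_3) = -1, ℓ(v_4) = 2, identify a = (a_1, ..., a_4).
a = (1, -1, 3, -2)

Write a = (a_1, ..., a_4) in the standard basis. For each basis vector v_i, ℓ(v_i) = <v_i, a> is a linear equation in the a_j's. Collect the n equations into a matrix system V a = ℓ, where row i of V is v_i (expressed in the standard basis). Since V is invertible (lower-triangular with 1s on the diagonal, up to permutation), solve by back-substitution:
  V =
[[1, 0, 0, 0],
 [-1, 0, 1, 0],
 [0, 1, 0, 0],
 [0, -1, 1, 1]]
  V a = (1, 2, -1, 2)
Solving gives a = (1, -1, 3, -2).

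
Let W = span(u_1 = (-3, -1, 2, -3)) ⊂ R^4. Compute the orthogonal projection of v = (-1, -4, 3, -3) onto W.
proj_W(v) = (-66/23, -22/23, 44/23, -66/23)

Set up U = [u_1 | ... | u_1] ∈ R^(4×1). The projector onto W = col(U) is P = U (U^T U)^(-1) U^T.
Compute U^T U =
  [23],
and U^T v = (22).
Solve U^T U · c = U^T v for the coefficients: c = (22/23). The projection is proj_W(v) = U c.
Check: (v - proj_W(v)) · u_1 = 0  (should be 0).
Result: proj_W(v) = (-66/23, -22/23, 44/23, -66/23).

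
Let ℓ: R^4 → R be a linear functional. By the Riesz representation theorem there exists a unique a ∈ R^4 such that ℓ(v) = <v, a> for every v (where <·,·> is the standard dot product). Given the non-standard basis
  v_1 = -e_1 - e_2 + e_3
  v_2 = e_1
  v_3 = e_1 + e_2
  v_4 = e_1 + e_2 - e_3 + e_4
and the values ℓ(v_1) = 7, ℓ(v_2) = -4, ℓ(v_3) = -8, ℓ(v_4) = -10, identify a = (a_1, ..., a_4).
a = (-4, -4, -1, -3)

Write a = (a_1, ..., a_4) in the standard basis. For each basis vector v_i, ℓ(v_i) = <v_i, a> is a linear equation in the a_j's. Collect the n equations into a matrix system V a = ℓ, where row i of V is v_i (expressed in the standard basis). Since V is invertible (lower-triangular with 1s on the diagonal, up to permutation), solve by back-substitution:
  V =
[[-1, -1, 1, 0],
 [1, 0, 0, 0],
 [1, 1, 0, 0],
 [1, 1, -1, 1]]
  V a = (7, -4, -8, -10)
Solving gives a = (-4, -4, -1, -3).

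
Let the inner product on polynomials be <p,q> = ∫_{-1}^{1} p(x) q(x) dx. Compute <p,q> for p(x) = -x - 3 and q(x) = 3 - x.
<p,q> = -52/3

Expand the product: p(x)·q(x) = x^2 - 9.
∫_{-1}^{1} of each monomial x^k gives [2/(k+1) if k even, 0 if k odd]. Integrating term-by-term (or equivalently evaluating the antiderivative F(x) = x^3/3 - 9*x at the endpoints):
  F(1) − F(−1) = -26/3 − (26/3) = -52/3.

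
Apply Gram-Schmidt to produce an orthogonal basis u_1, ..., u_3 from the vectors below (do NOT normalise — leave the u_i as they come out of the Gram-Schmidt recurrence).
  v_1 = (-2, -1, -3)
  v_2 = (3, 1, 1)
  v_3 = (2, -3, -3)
Orthogonal basis:
  u_1 = (-2, -1, -3)
  u_2 = (11/7, 2/7, -8/7)
  u_3 = (22/27, -77/27, 11/27)

Apply the Gram-Schmidt recurrence
  u_1 = v_1
  u_i = v_i − Σ_{j<i} ((v_i · u_j) / (u_j · u_j)) · u_j.

Step by step this gives:
  u_1 = (-2, -1, -3)
  u_2 = (11/7, 2/7, -8/7)
  u_3 = (22/27, -77/27, 11/27)

Orthogonality check:
  u_2 · u_1 = 0 (should be 0)
  u_3 · u_1 = 0 (should be 0)
  u_3 · u_2 = 0 (should be 0)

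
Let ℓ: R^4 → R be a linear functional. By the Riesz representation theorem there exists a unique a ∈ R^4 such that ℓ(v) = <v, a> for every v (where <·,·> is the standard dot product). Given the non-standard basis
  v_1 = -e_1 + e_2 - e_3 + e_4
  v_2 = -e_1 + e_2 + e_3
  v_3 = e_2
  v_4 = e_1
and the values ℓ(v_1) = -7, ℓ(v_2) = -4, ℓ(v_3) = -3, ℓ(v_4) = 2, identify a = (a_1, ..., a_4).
a = (2, -3, 1, -1)

Write a = (a_1, ..., a_4) in the standard basis. For each basis vector v_i, ℓ(v_i) = <v_i, a> is a linear equation in the a_j's. Collect the n equations into a matrix system V a = ℓ, where row i of V is v_i (expressed in the standard basis). Since V is invertible (lower-triangular with 1s on the diagonal, up to permutation), solve by back-substitution:
  V =
[[-1, 1, -1, 1],
 [-1, 1, 1, 0],
 [0, 1, 0, 0],
 [1, 0, 0, 0]]
  V a = (-7, -4, -3, 2)
Solving gives a = (2, -3, 1, -1).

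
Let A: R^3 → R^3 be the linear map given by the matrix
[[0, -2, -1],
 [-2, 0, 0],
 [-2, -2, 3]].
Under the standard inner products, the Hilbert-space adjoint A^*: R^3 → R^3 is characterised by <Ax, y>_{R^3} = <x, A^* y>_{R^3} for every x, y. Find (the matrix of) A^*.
A^* = A^T =
[[0, -2, -2],
 [-2, 0, -2],
 [-1, 0, 3]]

For real matrices with standard dot products, the defining identity <Ax, y> = <x, A^* y> gives (Ax)^T y = x^T (A^*) y, i.e. x^T A^T y = x^T (A^*) y. Since this holds for all x, y, we must have A^* = A^T. Therefore
A^* =
[[0, -2, -2],
 [-2, 0, -2],
 [-1, 0, 3]].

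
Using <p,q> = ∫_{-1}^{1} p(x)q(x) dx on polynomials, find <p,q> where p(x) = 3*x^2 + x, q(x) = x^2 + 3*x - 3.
<p,q> = -14/5

Expand the product: p(x)·q(x) = 3*x^4 + 10*x^3 - 6*x^2 - 3*x.
∫_{-1}^{1} of each monomial x^k gives [2/(k+1) if k even, 0 if k odd]. Integrating term-by-term (or equivalently evaluating the antiderivative F(x) = 3*x^5/5 + 5*x^4/2 - 2*x^3 - 3*x^2/2 at the endpoints):
  F(1) − F(−1) = -2/5 − (12/5) = -14/5.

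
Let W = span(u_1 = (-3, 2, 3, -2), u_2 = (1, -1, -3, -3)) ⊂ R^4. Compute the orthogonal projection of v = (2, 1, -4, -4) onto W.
proj_W(v) = (233/228, -253/228, -273/76, -919/228)

Set up U = [u_1 | ... | u_2] ∈ R^(4×2). The projector onto W = col(U) is P = U (U^T U)^(-1) U^T.
Compute U^T U =
  [26, -8]
  [-8, 20],
and U^T v = (-8, 25).
Solve U^T U · c = U^T v for the coefficients: c = (5/57, 293/228). The projection is proj_W(v) = U c.
Check: (v - proj_W(v)) · u_1 = 0  (should be 0).
Check: (v - proj_W(v)) · u_2 = 0  (should be 0).
Result: proj_W(v) = (233/228, -253/228, -273/76, -919/228).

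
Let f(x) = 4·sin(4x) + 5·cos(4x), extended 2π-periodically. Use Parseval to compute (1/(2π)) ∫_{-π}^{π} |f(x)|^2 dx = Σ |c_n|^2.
Σ |c_n|^2 = 41/2

Expand |f|^2 and use orthogonality of {sin(nx), cos(mx)} on [-π, π]:
  ∫_{-π}^{π} sin(nx)^2 dx = π, ∫ cos(mx)^2 dx = π, and cross terms integrate to 0.
So ∫_{-π}^{π} f(x)^2 dx = 4^2 · π + 5^2 · π = (16 + 25)π.
Divide by 2π: (16 + 25)/2 = 41/2.
By Parseval, this equals Σ |c_n|^2.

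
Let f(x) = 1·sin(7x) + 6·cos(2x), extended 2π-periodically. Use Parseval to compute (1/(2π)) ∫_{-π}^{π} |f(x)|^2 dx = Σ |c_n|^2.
Σ |c_n|^2 = 37/2

Expand |f|^2 and use orthogonality of {sin(nx), cos(mx)} on [-π, π]:
  ∫_{-π}^{π} sin(nx)^2 dx = π, ∫ cos(mx)^2 dx = π, and cross terms integrate to 0.
So ∫_{-π}^{π} f(x)^2 dx = 1^2 · π + 6^2 · π = (1 + 36)π.
Divide by 2π: (1 + 36)/2 = 37/2.
By Parseval, this equals Σ |c_n|^2.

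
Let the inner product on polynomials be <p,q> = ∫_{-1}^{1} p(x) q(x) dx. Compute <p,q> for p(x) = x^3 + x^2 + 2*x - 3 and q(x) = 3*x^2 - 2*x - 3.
<p,q> = 116/15

Expand the product: p(x)·q(x) = 3*x^5 + x^4 + x^3 - 16*x^2 + 9.
∫_{-1}^{1} of each monomial x^k gives [2/(k+1) if k even, 0 if k odd]. Integrating term-by-term (or equivalently evaluating the antiderivative F(x) = x^6/2 + x^5/5 + x^4/4 - 16*x^3/3 + 9*x at the endpoints):
  F(1) − F(−1) = 277/60 − (-187/60) = 116/15.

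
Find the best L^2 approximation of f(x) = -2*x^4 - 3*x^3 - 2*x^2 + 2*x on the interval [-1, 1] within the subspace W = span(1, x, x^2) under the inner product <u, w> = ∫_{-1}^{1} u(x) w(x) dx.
g(x) = -26*x^2/7 + x/5 + 6/35

The best approximation g ∈ W is the orthogonal projection of f onto W. Writing g = a_0 + a_1 x + a_2 x^2, the coefficients solve the normal equations G · a = b where
  G_{ij} = <φ_i, φ_j> and b_i = <f, φ_i>, with φ_0 = 1, φ_1 = x, φ_2 = x^2.
G =
  [2, 0, 2/3]
  [0, 2/3, 0]
  [2/3, 0, 2/5],
b = (-32/15, 2/15, -48/35).
Solving gives a_0 = 6/35, a_1 = 1/5, a_2 = -26/7, so
  g(x) = -26*x^2/7 + x/5 + 6/35.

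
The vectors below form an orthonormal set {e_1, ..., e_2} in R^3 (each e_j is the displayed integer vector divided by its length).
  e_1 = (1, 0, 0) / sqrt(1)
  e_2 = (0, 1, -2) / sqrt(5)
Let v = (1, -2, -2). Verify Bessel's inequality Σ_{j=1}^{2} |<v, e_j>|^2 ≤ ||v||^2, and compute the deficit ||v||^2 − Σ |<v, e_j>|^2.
Σ |<v, e_j>|^2 = 9/5; ||v||^2 = 9; deficit = 36/5

Write each e_j = u_j / sqrt(<u_j, u_j>) where u_j is the displayed integer vector. Then <v, e_j> = <v, u_j> / sqrt(<u_j, u_j>), so |<v, e_j>|^2 = <v, u_j>^2 / <u_j, u_j>.
Coefficients: <v, e_1> = 1/sqrt(1), <v, e_2> = 2/sqrt(5).
Square and sum: Σ |<v, e_j>|^2 = 9/5.
Compute ||v||^2 = v·v = 9.
Deficit = 9 − 9/5 = 36/5 ≥ 0, confirming Bessel's inequality. (The deficit equals ||v − Σ <v,e_j> e_j||^2, the squared distance from v to span{e_j}.)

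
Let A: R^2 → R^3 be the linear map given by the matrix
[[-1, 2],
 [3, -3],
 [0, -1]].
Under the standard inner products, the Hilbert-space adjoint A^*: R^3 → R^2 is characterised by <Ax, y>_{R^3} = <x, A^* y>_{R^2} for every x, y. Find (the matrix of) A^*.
A^* = A^T =
[[-1, 3, 0],
 [2, -3, -1]]

For real matrices with standard dot products, the defining identity <Ax, y> = <x, A^* y> gives (Ax)^T y = x^T (A^*) y, i.e. x^T A^T y = x^T (A^*) y. Since this holds for all x, y, we must have A^* = A^T. Therefore
A^* =
[[-1, 3, 0],
 [2, -3, -1]].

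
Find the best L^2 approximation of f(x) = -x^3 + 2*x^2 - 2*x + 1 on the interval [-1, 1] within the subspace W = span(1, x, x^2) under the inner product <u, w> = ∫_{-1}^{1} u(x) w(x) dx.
g(x) = 2*x^2 - 13*x/5 + 1

The best approximation g ∈ W is the orthogonal projection of f onto W. Writing g = a_0 + a_1 x + a_2 x^2, the coefficients solve the normal equations G · a = b where
  G_{ij} = <φ_i, φ_j> and b_i = <f, φ_i>, with φ_0 = 1, φ_1 = x, φ_2 = x^2.
G =
  [2, 0, 2/3]
  [0, 2/3, 0]
  [2/3, 0, 2/5],
b = (10/3, -26/15, 22/15).
Solving gives a_0 = 1, a_1 = -13/5, a_2 = 2, so
  g(x) = 2*x^2 - 13*x/5 + 1.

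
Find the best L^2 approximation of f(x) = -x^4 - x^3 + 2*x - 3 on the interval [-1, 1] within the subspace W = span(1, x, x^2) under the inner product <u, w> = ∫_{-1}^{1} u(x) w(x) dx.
g(x) = -6*x^2/7 + 7*x/5 - 102/35

The best approximation g ∈ W is the orthogonal projection of f onto W. Writing g = a_0 + a_1 x + a_2 x^2, the coefficients solve the normal equations G · a = b where
  G_{ij} = <φ_i, φ_j> and b_i = <f, φ_i>, with φ_0 = 1, φ_1 = x, φ_2 = x^2.
G =
  [2, 0, 2/3]
  [0, 2/3, 0]
  [2/3, 0, 2/5],
b = (-32/5, 14/15, -16/7).
Solving gives a_0 = -102/35, a_1 = 7/5, a_2 = -6/7, so
  g(x) = -6*x^2/7 + 7*x/5 - 102/35.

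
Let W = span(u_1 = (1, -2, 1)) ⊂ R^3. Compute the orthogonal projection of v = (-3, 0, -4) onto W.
proj_W(v) = (-7/6, 7/3, -7/6)

Set up U = [u_1 | ... | u_1] ∈ R^(3×1). The projector onto W = col(U) is P = U (U^T U)^(-1) U^T.
Compute U^T U =
  [6],
and U^T v = (-7).
Solve U^T U · c = U^T v for the coefficients: c = (-7/6). The projection is proj_W(v) = U c.
Check: (v - proj_W(v)) · u_1 = 0  (should be 0).
Result: proj_W(v) = (-7/6, 7/3, -7/6).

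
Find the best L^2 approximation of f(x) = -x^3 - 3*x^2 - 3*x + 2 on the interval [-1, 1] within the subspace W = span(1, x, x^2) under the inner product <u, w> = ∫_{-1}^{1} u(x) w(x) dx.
g(x) = -3*x^2 - 18*x/5 + 2

The best approximation g ∈ W is the orthogonal projection of f onto W. Writing g = a_0 + a_1 x + a_2 x^2, the coefficients solve the normal equations G · a = b where
  G_{ij} = <φ_i, φ_j> and b_i = <f, φ_i>, with φ_0 = 1, φ_1 = x, φ_2 = x^2.
G =
  [2, 0, 2/3]
  [0, 2/3, 0]
  [2/3, 0, 2/5],
b = (2, -12/5, 2/15).
Solving gives a_0 = 2, a_1 = -18/5, a_2 = -3, so
  g(x) = -3*x^2 - 18*x/5 + 2.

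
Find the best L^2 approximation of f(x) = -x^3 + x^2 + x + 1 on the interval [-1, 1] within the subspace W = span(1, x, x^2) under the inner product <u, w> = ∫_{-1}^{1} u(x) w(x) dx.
g(x) = x^2 + 2*x/5 + 1

The best approximation g ∈ W is the orthogonal projection of f onto W. Writing g = a_0 + a_1 x + a_2 x^2, the coefficients solve the normal equations G · a = b where
  G_{ij} = <φ_i, φ_j> and b_i = <f, φ_i>, with φ_0 = 1, φ_1 = x, φ_2 = x^2.
G =
  [2, 0, 2/3]
  [0, 2/3, 0]
  [2/3, 0, 2/5],
b = (8/3, 4/15, 16/15).
Solving gives a_0 = 1, a_1 = 2/5, a_2 = 1, so
  g(x) = x^2 + 2*x/5 + 1.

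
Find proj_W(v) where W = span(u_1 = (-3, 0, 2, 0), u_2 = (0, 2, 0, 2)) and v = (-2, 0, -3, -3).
proj_W(v) = (0, -3/2, 0, -3/2)

Set up U = [u_1 | ... | u_2] ∈ R^(4×2). The projector onto W = col(U) is P = U (U^T U)^(-1) U^T.
Compute U^T U =
  [13, 0]
  [0, 8],
and U^T v = (0, -6).
Solve U^T U · c = U^T v for the coefficients: c = (0, -3/4). The projection is proj_W(v) = U c.
Check: (v - proj_W(v)) · u_1 = 0  (should be 0).
Check: (v - proj_W(v)) · u_2 = 0  (should be 0).
Result: proj_W(v) = (0, -3/2, 0, -3/2).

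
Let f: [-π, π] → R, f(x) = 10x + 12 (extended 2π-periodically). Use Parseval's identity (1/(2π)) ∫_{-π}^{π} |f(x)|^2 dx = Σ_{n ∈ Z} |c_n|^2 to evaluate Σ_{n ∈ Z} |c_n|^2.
Σ |c_n|^2 = 100π^2/3 + 144

Expand and integrate term by term over [-π, π]:
  ∫ (10x)^2 dx = 100·(2π^3/3); ∫ 2·10·(12)·x dx = 0 (odd integrand); ∫ 12^2 dx = 144·2π.
So (1/(2π)) ∫_{-π}^{π} (10x + 12)^2 dx = 100π^2/3 + 144 = 100π^2/3 + 144.
Parseval ⇒ Σ |c_n|^2 = 100π^2/3 + 144.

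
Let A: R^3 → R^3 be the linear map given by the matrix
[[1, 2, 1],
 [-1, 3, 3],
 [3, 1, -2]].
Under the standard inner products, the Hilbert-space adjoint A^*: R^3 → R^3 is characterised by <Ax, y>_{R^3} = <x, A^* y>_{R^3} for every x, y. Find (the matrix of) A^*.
A^* = A^T =
[[1, -1, 3],
 [2, 3, 1],
 [1, 3, -2]]

For real matrices with standard dot products, the defining identity <Ax, y> = <x, A^* y> gives (Ax)^T y = x^T (A^*) y, i.e. x^T A^T y = x^T (A^*) y. Since this holds for all x, y, we must have A^* = A^T. Therefore
A^* =
[[1, -1, 3],
 [2, 3, 1],
 [1, 3, -2]].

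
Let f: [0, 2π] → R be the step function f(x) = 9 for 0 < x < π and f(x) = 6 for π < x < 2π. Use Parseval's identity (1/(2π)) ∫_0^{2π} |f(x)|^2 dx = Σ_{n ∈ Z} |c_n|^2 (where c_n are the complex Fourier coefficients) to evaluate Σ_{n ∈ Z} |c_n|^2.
Σ |c_n|^2 = 117/2

Parseval equates the L^2 energy of f (normalised by 1/(2π)) with the ℓ^2 sum of its Fourier coefficients: (1/(2π)) ∫_0^{2π} |f|^2 = Σ |c_n|^2.
Compute the left side: (1/(2π)) [∫_0^π 9^2 dx + ∫_π^{2π} 6^2 dx] = (1/(2π)) · (81π + 36π) = (81 + 36)/2 = 117/2.
So Σ_{n ∈ Z} |c_n|^2 = 117/2.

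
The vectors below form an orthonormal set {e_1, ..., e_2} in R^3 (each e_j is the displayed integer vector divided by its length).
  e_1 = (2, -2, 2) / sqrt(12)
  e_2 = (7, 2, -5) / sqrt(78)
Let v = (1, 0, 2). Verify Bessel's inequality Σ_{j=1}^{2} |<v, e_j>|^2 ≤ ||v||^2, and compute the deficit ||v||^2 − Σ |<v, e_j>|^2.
Σ |<v, e_j>|^2 = 81/26; ||v||^2 = 5; deficit = 49/26

Write each e_j = u_j / sqrt(<u_j, u_j>) where u_j is the displayed integer vector. Then <v, e_j> = <v, u_j> / sqrt(<u_j, u_j>), so |<v, e_j>|^2 = <v, u_j>^2 / <u_j, u_j>.
Coefficients: <v, e_1> = 6/sqrt(12), <v, e_2> = -3/sqrt(78).
Square and sum: Σ |<v, e_j>|^2 = 81/26.
Compute ||v||^2 = v·v = 5.
Deficit = 5 − 81/26 = 49/26 ≥ 0, confirming Bessel's inequality. (The deficit equals ||v − Σ <v,e_j> e_j||^2, the squared distance from v to span{e_j}.)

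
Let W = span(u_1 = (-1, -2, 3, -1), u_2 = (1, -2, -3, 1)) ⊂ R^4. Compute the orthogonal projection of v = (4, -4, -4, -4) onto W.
proj_W(v) = (12/11, -4, -36/11, 12/11)

Set up U = [u_1 | ... | u_2] ∈ R^(4×2). The projector onto W = col(U) is P = U (U^T U)^(-1) U^T.
Compute U^T U =
  [15, -7]
  [-7, 15],
and U^T v = (-4, 20).
Solve U^T U · c = U^T v for the coefficients: c = (5/11, 17/11). The projection is proj_W(v) = U c.
Check: (v - proj_W(v)) · u_1 = 0  (should be 0).
Check: (v - proj_W(v)) · u_2 = 0  (should be 0).
Result: proj_W(v) = (12/11, -4, -36/11, 12/11).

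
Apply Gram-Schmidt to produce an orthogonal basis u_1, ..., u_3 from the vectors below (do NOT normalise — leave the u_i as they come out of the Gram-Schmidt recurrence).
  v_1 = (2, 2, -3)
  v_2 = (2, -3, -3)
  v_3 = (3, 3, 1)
Orthogonal basis:
  u_1 = (2, 2, -3)
  u_2 = (20/17, -65/17, -30/17)
  u_3 = (33/13, 0, 22/13)

Apply the Gram-Schmidt recurrence
  u_1 = v_1
  u_i = v_i − Σ_{j<i} ((v_i · u_j) / (u_j · u_j)) · u_j.

Step by step this gives:
  u_1 = (2, 2, -3)
  u_2 = (20/17, -65/17, -30/17)
  u_3 = (33/13, 0, 22/13)

Orthogonality check:
  u_2 · u_1 = 0 (should be 0)
  u_3 · u_1 = 0 (should be 0)
  u_3 · u_2 = 0 (should be 0)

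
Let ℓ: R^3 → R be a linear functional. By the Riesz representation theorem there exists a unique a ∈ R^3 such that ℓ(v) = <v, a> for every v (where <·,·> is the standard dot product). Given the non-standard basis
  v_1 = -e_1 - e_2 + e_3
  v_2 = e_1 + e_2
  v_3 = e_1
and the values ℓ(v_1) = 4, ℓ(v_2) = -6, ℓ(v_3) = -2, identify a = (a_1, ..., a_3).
a = (-2, -4, -2)

Write a = (a_1, ..., a_3) in the standard basis. For each basis vector v_i, ℓ(v_i) = <v_i, a> is a linear equation in the a_j's. Collect the n equations into a matrix system V a = ℓ, where row i of V is v_i (expressed in the standard basis). Since V is invertible (lower-triangular with 1s on the diagonal, up to permutation), solve by back-substitution:
  V =
[[-1, -1, 1],
 [1, 1, 0],
 [1, 0, 0]]
  V a = (4, -6, -2)
Solving gives a = (-2, -4, -2).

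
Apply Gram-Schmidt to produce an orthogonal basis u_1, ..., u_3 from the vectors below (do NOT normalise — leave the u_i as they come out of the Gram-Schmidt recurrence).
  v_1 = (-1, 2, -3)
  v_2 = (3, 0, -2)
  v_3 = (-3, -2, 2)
Orthogonal basis:
  u_1 = (-1, 2, -3)
  u_2 = (45/14, -3/7, -19/14)
  u_3 = (-88/173, -242/173, -132/173)

Apply the Gram-Schmidt recurrence
  u_1 = v_1
  u_i = v_i − Σ_{j<i} ((v_i · u_j) / (u_j · u_j)) · u_j.

Step by step this gives:
  u_1 = (-1, 2, -3)
  u_2 = (45/14, -3/7, -19/14)
  u_3 = (-88/173, -242/173, -132/173)

Orthogonality check:
  u_2 · u_1 = 0 (should be 0)
  u_3 · u_1 = 0 (should be 0)
  u_3 · u_2 = 0 (should be 0)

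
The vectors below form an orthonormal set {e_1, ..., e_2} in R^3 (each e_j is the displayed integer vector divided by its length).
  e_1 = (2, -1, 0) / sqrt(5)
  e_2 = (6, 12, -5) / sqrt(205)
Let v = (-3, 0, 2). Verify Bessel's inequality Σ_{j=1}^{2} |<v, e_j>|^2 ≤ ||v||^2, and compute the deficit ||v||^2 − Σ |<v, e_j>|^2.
Σ |<v, e_j>|^2 = 452/41; ||v||^2 = 13; deficit = 81/41

Write each e_j = u_j / sqrt(<u_j, u_j>) where u_j is the displayed integer vector. Then <v, e_j> = <v, u_j> / sqrt(<u_j, u_j>), so |<v, e_j>|^2 = <v, u_j>^2 / <u_j, u_j>.
Coefficients: <v, e_1> = -6/sqrt(5), <v, e_2> = -28/sqrt(205).
Square and sum: Σ |<v, e_j>|^2 = 452/41.
Compute ||v||^2 = v·v = 13.
Deficit = 13 − 452/41 = 81/41 ≥ 0, confirming Bessel's inequality. (The deficit equals ||v − Σ <v,e_j> e_j||^2, the squared distance from v to span{e_j}.)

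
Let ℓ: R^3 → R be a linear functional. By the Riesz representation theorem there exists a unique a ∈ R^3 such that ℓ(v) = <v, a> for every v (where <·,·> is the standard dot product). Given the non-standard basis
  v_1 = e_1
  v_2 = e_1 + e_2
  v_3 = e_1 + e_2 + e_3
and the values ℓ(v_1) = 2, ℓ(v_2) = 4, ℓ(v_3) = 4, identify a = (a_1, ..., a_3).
a = (2, 2, 0)

Write a = (a_1, ..., a_3) in the standard basis. For each basis vector v_i, ℓ(v_i) = <v_i, a> is a linear equation in the a_j's. Collect the n equations into a matrix system V a = ℓ, where row i of V is v_i (expressed in the standard basis). Since V is invertible (lower-triangular with 1s on the diagonal, up to permutation), solve by back-substitution:
  V =
[[1, 0, 0],
 [1, 1, 0],
 [1, 1, 1]]
  V a = (2, 4, 4)
Solving gives a = (2, 2, 0).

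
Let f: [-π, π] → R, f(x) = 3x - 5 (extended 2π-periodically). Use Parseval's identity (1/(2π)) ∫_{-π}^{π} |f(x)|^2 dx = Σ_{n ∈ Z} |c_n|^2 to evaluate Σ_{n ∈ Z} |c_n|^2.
Σ |c_n|^2 = 3π^2 + 25

Expand and integrate term by term over [-π, π]:
  ∫ (3x)^2 dx = 9·(2π^3/3); ∫ 2·3·(-5)·x dx = 0 (odd integrand); ∫ (-5)^2 dx = 25·2π.
So (1/(2π)) ∫_{-π}^{π} (3x - 5)^2 dx = 9π^2/3 + 25 = 3π^2 + 25.
Parseval ⇒ Σ |c_n|^2 = 3π^2 + 25.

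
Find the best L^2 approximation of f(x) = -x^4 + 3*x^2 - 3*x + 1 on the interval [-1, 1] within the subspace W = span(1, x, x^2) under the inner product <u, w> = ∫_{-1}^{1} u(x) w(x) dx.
g(x) = 15*x^2/7 - 3*x + 38/35

The best approximation g ∈ W is the orthogonal projection of f onto W. Writing g = a_0 + a_1 x + a_2 x^2, the coefficients solve the normal equations G · a = b where
  G_{ij} = <φ_i, φ_j> and b_i = <f, φ_i>, with φ_0 = 1, φ_1 = x, φ_2 = x^2.
G =
  [2, 0, 2/3]
  [0, 2/3, 0]
  [2/3, 0, 2/5],
b = (18/5, -2, 166/105).
Solving gives a_0 = 38/35, a_1 = -3, a_2 = 15/7, so
  g(x) = 15*x^2/7 - 3*x + 38/35.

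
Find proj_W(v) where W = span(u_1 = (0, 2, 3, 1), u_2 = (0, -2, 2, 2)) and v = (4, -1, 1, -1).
proj_W(v) = (0, -9/19, 4/19, 6/19)

Set up U = [u_1 | ... | u_2] ∈ R^(4×2). The projector onto W = col(U) is P = U (U^T U)^(-1) U^T.
Compute U^T U =
  [14, 4]
  [4, 12],
and U^T v = (0, 2).
Solve U^T U · c = U^T v for the coefficients: c = (-1/19, 7/38). The projection is proj_W(v) = U c.
Check: (v - proj_W(v)) · u_1 = 0  (should be 0).
Check: (v - proj_W(v)) · u_2 = 0  (should be 0).
Result: proj_W(v) = (0, -9/19, 4/19, 6/19).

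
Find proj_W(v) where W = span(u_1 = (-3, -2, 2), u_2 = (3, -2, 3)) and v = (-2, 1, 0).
proj_W(v) = (-708/373, 88/373, -228/373)

Set up U = [u_1 | ... | u_2] ∈ R^(3×2). The projector onto W = col(U) is P = U (U^T U)^(-1) U^T.
Compute U^T U =
  [17, 1]
  [1, 22],
and U^T v = (4, -8).
Solve U^T U · c = U^T v for the coefficients: c = (96/373, -140/373). The projection is proj_W(v) = U c.
Check: (v - proj_W(v)) · u_1 = 0  (should be 0).
Check: (v - proj_W(v)) · u_2 = 0  (should be 0).
Result: proj_W(v) = (-708/373, 88/373, -228/373).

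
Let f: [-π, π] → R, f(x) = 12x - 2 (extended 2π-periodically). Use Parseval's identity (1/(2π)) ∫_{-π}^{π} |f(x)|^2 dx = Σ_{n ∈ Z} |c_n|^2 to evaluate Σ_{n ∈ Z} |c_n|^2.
Σ |c_n|^2 = 48π^2 + 4

Expand and integrate term by term over [-π, π]:
  ∫ (12x)^2 dx = 144·(2π^3/3); ∫ 2·12·(-2)·x dx = 0 (odd integrand); ∫ (-2)^2 dx = 4·2π.
So (1/(2π)) ∫_{-π}^{π} (12x - 2)^2 dx = 144π^2/3 + 4 = 48π^2 + 4.
Parseval ⇒ Σ |c_n|^2 = 48π^2 + 4.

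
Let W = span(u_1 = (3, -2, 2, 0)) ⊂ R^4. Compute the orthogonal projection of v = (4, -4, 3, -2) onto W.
proj_W(v) = (78/17, -52/17, 52/17, 0)

Set up U = [u_1 | ... | u_1] ∈ R^(4×1). The projector onto W = col(U) is P = U (U^T U)^(-1) U^T.
Compute U^T U =
  [17],
and U^T v = (26).
Solve U^T U · c = U^T v for the coefficients: c = (26/17). The projection is proj_W(v) = U c.
Check: (v - proj_W(v)) · u_1 = 0  (should be 0).
Result: proj_W(v) = (78/17, -52/17, 52/17, 0).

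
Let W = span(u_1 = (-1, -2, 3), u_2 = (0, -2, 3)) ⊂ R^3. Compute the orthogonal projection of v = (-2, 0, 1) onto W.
proj_W(v) = (-2, -6/13, 9/13)

Set up U = [u_1 | ... | u_2] ∈ R^(3×2). The projector onto W = col(U) is P = U (U^T U)^(-1) U^T.
Compute U^T U =
  [14, 13]
  [13, 13],
and U^T v = (5, 3).
Solve U^T U · c = U^T v for the coefficients: c = (2, -23/13). The projection is proj_W(v) = U c.
Check: (v - proj_W(v)) · u_1 = 0  (should be 0).
Check: (v - proj_W(v)) · u_2 = 0  (should be 0).
Result: proj_W(v) = (-2, -6/13, 9/13).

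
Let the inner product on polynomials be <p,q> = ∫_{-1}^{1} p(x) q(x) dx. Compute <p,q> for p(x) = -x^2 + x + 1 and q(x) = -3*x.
<p,q> = -2

Expand the product: p(x)·q(x) = 3*x^3 - 3*x^2 - 3*x.
∫_{-1}^{1} of each monomial x^k gives [2/(k+1) if k even, 0 if k odd]. Integrating term-by-term (or equivalently evaluating the antiderivative F(x) = 3*x^4/4 - x^3 - 3*x^2/2 at the endpoints):
  F(1) − F(−1) = -7/4 − (1/4) = -2.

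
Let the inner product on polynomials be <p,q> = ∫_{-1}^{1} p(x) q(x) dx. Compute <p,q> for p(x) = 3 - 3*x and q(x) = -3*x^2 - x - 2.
<p,q> = -16

Expand the product: p(x)·q(x) = 9*x^3 - 6*x^2 + 3*x - 6.
∫_{-1}^{1} of each monomial x^k gives [2/(k+1) if k even, 0 if k odd]. Integrating term-by-term (or equivalently evaluating the antiderivative F(x) = 9*x^4/4 - 2*x^3 + 3*x^2/2 - 6*x at the endpoints):
  F(1) − F(−1) = -17/4 − (47/4) = -16.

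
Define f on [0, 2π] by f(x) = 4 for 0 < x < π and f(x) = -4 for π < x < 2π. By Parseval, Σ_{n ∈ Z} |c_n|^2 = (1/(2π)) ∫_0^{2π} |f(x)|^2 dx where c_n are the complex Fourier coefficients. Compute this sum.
Σ |c_n|^2 = 16

Parseval equates the L^2 energy of f (normalised by 1/(2π)) with the ℓ^2 sum of its Fourier coefficients: (1/(2π)) ∫_0^{2π} |f|^2 = Σ |c_n|^2.
Compute the left side: (1/(2π)) [∫_0^π 4^2 dx + ∫_π^{2π} (-4)^2 dx] = (1/(2π)) · (16π + 16π) = (16 + 16)/2 = 16.
So Σ_{n ∈ Z} |c_n|^2 = 16.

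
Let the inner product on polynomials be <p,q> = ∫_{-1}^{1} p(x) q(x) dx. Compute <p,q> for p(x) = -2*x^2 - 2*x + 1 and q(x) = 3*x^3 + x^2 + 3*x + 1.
<p,q> = -88/15

Expand the product: p(x)·q(x) = -6*x^5 - 8*x^4 - 5*x^3 - 7*x^2 + x + 1.
∫_{-1}^{1} of each monomial x^k gives [2/(k+1) if k even, 0 if k odd]. Integrating term-by-term (or equivalently evaluating the antiderivative F(x) = -x^6 - 8*x^5/5 - 5*x^4/4 - 7*x^3/3 + x^2/2 + x at the endpoints):
  F(1) − F(−1) = -281/60 − (71/60) = -88/15.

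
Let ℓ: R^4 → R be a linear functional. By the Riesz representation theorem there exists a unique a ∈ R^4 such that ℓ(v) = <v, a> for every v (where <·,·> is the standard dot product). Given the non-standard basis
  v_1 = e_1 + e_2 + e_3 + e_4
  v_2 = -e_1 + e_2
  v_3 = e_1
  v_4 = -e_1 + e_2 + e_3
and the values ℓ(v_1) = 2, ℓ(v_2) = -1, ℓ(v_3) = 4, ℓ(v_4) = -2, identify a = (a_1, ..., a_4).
a = (4, 3, -1, -4)

Write a = (a_1, ..., a_4) in the standard basis. For each basis vector v_i, ℓ(v_i) = <v_i, a> is a linear equation in the a_j's. Collect the n equations into a matrix system V a = ℓ, where row i of V is v_i (expressed in the standard basis). Since V is invertible (lower-triangular with 1s on the diagonal, up to permutation), solve by back-substitution:
  V =
[[1, 1, 1, 1],
 [-1, 1, 0, 0],
 [1, 0, 0, 0],
 [-1, 1, 1, 0]]
  V a = (2, -1, 4, -2)
Solving gives a = (4, 3, -1, -4).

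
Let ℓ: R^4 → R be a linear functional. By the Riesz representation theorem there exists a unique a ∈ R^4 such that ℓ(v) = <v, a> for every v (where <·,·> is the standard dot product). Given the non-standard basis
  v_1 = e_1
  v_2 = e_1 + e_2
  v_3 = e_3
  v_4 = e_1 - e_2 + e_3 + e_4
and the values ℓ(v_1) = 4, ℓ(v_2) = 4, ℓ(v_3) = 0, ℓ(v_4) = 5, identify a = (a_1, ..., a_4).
a = (4, 0, 0, 1)

Write a = (a_1, ..., a_4) in the standard basis. For each basis vector v_i, ℓ(v_i) = <v_i, a> is a linear equation in the a_j's. Collect the n equations into a matrix system V a = ℓ, where row i of V is v_i (expressed in the standard basis). Since V is invertible (lower-triangular with 1s on the diagonal, up to permutation), solve by back-substitution:
  V =
[[1, 0, 0, 0],
 [1, 1, 0, 0],
 [0, 0, 1, 0],
 [1, -1, 1, 1]]
  V a = (4, 4, 0, 5)
Solving gives a = (4, 0, 0, 1).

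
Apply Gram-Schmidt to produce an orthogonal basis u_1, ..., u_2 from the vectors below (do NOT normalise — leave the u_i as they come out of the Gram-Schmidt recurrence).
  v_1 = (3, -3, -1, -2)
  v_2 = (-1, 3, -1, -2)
Orthogonal basis:
  u_1 = (3, -3, -1, -2)
  u_2 = (-2/23, 48/23, -30/23, -60/23)

Apply the Gram-Schmidt recurrence
  u_1 = v_1
  u_i = v_i − Σ_{j<i} ((v_i · u_j) / (u_j · u_j)) · u_j.

Step by step this gives:
  u_1 = (3, -3, -1, -2)
  u_2 = (-2/23, 48/23, -30/23, -60/23)

Orthogonality check:
  u_2 · u_1 = 0 (should be 0)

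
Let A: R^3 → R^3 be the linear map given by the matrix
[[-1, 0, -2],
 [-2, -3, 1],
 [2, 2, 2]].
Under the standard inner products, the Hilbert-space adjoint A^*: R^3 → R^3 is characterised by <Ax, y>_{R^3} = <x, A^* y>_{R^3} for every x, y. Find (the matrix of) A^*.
A^* = A^T =
[[-1, -2, 2],
 [0, -3, 2],
 [-2, 1, 2]]

For real matrices with standard dot products, the defining identity <Ax, y> = <x, A^* y> gives (Ax)^T y = x^T (A^*) y, i.e. x^T A^T y = x^T (A^*) y. Since this holds for all x, y, we must have A^* = A^T. Therefore
A^* =
[[-1, -2, 2],
 [0, -3, 2],
 [-2, 1, 2]].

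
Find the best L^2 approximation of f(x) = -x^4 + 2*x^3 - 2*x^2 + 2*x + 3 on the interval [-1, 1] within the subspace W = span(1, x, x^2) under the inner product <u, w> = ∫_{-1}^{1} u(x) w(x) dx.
g(x) = -20*x^2/7 + 16*x/5 + 108/35

The best approximation g ∈ W is the orthogonal projection of f onto W. Writing g = a_0 + a_1 x + a_2 x^2, the coefficients solve the normal equations G · a = b where
  G_{ij} = <φ_i, φ_j> and b_i = <f, φ_i>, with φ_0 = 1, φ_1 = x, φ_2 = x^2.
G =
  [2, 0, 2/3]
  [0, 2/3, 0]
  [2/3, 0, 2/5],
b = (64/15, 32/15, 32/35).
Solving gives a_0 = 108/35, a_1 = 16/5, a_2 = -20/7, so
  g(x) = -20*x^2/7 + 16*x/5 + 108/35.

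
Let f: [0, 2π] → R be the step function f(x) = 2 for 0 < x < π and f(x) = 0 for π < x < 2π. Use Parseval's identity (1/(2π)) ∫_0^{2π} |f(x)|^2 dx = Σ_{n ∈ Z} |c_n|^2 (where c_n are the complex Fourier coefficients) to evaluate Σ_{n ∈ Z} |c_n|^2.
Σ |c_n|^2 = 2

Parseval equates the L^2 energy of f (normalised by 1/(2π)) with the ℓ^2 sum of its Fourier coefficients: (1/(2π)) ∫_0^{2π} |f|^2 = Σ |c_n|^2.
Compute the left side: (1/(2π)) [∫_0^π 2^2 dx + ∫_π^{2π} 0^2 dx] = (1/(2π)) · (4π + 0π) = (4 + 0)/2 = 2.
So Σ_{n ∈ Z} |c_n|^2 = 2.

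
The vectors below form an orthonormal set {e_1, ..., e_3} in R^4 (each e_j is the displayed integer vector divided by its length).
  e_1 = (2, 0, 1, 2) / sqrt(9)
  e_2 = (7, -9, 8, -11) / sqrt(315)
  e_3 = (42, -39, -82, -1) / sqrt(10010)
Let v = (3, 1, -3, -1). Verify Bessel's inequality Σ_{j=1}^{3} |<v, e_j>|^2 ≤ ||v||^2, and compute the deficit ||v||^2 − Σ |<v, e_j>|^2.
Σ |<v, e_j>|^2 = 1610/143; ||v||^2 = 20; deficit = 1250/143

Write each e_j = u_j / sqrt(<u_j, u_j>) where u_j is the displayed integer vector. Then <v, e_j> = <v, u_j> / sqrt(<u_j, u_j>), so |<v, e_j>|^2 = <v, u_j>^2 / <u_j, u_j>.
Coefficients: <v, e_1> = 1/sqrt(9), <v, e_2> = -1/sqrt(315), <v, e_3> = 334/sqrt(10010).
Square and sum: Σ |<v, e_j>|^2 = 1610/143.
Compute ||v||^2 = v·v = 20.
Deficit = 20 − 1610/143 = 1250/143 ≥ 0, confirming Bessel's inequality. (The deficit equals ||v − Σ <v,e_j> e_j||^2, the squared distance from v to span{e_j}.)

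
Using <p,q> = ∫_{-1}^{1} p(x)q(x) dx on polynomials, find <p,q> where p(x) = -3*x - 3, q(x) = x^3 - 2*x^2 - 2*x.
<p,q> = 34/5

Expand the product: p(x)·q(x) = -3*x^4 + 3*x^3 + 12*x^2 + 6*x.
∫_{-1}^{1} of each monomial x^k gives [2/(k+1) if k even, 0 if k odd]. Integrating term-by-term (or equivalently evaluating the antiderivative F(x) = -3*x^5/5 + 3*x^4/4 + 4*x^3 + 3*x^2 at the endpoints):
  F(1) − F(−1) = 143/20 − (7/20) = 34/5.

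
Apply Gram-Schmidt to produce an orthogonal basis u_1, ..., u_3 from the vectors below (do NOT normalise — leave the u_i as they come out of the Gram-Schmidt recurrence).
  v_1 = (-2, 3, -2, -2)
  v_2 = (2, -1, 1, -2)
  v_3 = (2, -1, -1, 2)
Orthogonal basis:
  u_1 = (-2, 3, -2, -2)
  u_2 = (32/21, -2/7, 11/21, -52/21)
  u_3 = (56/37, 8/37, -64/37, 20/37)

Apply the Gram-Schmidt recurrence
  u_1 = v_1
  u_i = v_i − Σ_{j<i} ((v_i · u_j) / (u_j · u_j)) · u_j.

Step by step this gives:
  u_1 = (-2, 3, -2, -2)
  u_2 = (32/21, -2/7, 11/21, -52/21)
  u_3 = (56/37, 8/37, -64/37, 20/37)

Orthogonality check:
  u_2 · u_1 = 0 (should be 0)
  u_3 · u_1 = 0 (should be 0)
  u_3 · u_2 = 0 (should be 0)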